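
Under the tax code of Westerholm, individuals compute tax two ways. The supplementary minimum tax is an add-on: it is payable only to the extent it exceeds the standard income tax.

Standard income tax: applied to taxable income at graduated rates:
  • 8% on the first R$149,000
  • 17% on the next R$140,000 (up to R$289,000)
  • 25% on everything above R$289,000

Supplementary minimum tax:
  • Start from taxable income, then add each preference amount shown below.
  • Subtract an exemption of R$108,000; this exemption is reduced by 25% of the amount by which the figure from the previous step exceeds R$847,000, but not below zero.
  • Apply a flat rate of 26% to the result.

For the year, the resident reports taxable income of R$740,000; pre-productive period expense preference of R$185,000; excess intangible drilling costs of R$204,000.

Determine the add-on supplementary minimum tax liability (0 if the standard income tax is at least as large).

R$135,320

Supplementary minimum tax:
  Adjusted income: R$740,000 + R$185,000 + R$204,000 = R$1,129,000
  Exemption: R$108,000 − 25% × (R$1,129,000 − R$847,000) = R$108,000 − R$70,500 = R$37,500
  Base: R$1,129,000 − R$37,500 = R$1,091,500
  R$1,091,500 × 26% = R$283,790

Standard income tax:
  R$149,000 × 8% = R$11,920
  R$140,000 × 17% = R$23,800
  R$451,000 × 25% = R$112,750
  → R$148,470

Excess of supplementary minimum tax over standard income tax: R$283,790 − R$148,470 = R$135,320.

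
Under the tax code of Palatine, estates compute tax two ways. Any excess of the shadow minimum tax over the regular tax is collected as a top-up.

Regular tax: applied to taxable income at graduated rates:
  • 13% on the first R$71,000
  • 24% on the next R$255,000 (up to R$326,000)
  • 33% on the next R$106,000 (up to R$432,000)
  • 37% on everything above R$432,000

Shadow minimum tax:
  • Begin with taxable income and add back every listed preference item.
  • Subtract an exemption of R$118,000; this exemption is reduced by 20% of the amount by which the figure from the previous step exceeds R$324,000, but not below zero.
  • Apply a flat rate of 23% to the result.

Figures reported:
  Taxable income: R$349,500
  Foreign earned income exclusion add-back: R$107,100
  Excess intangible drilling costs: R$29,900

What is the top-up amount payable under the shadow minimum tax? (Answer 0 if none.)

Regular tax:
  R$71,000 × 13% = R$9,230
  R$255,000 × 24% = R$61,200
  R$23,500 × 33% = R$7,755
  → R$78,185

Shadow minimum tax:
  Adjusted income: R$349,500 + R$107,100 + R$29,900 = R$486,500
  Exemption: R$118,000 − 20% × (R$486,500 − R$324,000) = R$118,000 − R$32,500 = R$85,500
  Base: R$486,500 − R$85,500 = R$401,000
  R$401,000 × 23% = R$92,230

Excess of shadow minimum tax over regular tax: R$92,230 − R$78,185 = R$14,045.

R$14,045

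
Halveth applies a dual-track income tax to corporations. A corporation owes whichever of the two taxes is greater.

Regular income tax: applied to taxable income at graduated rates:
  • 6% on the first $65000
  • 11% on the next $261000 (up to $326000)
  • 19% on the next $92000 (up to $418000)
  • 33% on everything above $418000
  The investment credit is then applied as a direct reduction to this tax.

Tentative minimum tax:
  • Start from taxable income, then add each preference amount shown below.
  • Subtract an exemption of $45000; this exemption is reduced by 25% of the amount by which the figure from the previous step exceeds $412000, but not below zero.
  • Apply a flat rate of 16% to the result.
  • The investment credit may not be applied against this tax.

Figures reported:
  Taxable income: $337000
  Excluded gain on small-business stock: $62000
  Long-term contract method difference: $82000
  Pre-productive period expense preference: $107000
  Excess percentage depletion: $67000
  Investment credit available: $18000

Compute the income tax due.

$104800

Tentative minimum tax:
  Adjusted income: $337000 + $62000 + $82000 + $107000 + $67000 = $655000
  Exemption: 25% × ($655000 − $412000) = $60750 ≥ $45000, so the exemption is fully phased out
  Base: $655000 − $0 = $655000
  $655000 × 16% = $104800

Regular income tax:
  $65000 × 6% = $3900
  $261000 × 11% = $28710
  $11000 × 19% = $2090
  → $34700
  Less investment credit $18000 → $16700

$104800 > $16700, so the tentative minimum tax is the binding amount.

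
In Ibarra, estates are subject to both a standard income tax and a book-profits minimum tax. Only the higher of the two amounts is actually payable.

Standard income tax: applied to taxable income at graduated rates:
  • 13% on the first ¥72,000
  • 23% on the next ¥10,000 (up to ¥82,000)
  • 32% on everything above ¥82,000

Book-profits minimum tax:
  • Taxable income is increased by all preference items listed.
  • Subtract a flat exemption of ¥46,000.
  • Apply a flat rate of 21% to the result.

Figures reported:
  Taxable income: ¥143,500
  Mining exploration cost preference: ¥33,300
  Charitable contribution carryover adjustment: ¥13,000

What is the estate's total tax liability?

Standard income tax:
  ¥72,000 × 13% = ¥9,360
  ¥10,000 × 23% = ¥2,300
  ¥61,500 × 32% = ¥19,680
  → ¥31,340

Book-profits minimum tax:
  Adjusted income: ¥143,500 + ¥33,300 + ¥13,000 = ¥189,800
  Less exemption ¥46,000 → base ¥143,800
  ¥143,800 × 21% = ¥30,198

¥31,340 > ¥30,198, so the standard income tax governs.

¥31,340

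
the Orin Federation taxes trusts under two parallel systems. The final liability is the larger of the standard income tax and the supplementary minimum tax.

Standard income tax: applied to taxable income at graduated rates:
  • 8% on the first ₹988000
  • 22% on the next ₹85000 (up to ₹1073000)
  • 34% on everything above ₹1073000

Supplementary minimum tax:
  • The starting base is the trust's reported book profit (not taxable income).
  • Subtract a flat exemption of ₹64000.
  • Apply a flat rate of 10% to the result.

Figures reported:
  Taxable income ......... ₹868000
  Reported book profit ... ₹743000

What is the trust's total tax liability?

₹69440

Standard income tax:
  ₹868000 × 8% = ₹69440

Supplementary minimum tax:
  Base (reported book profit): ₹743000
  Less exemption ₹64000 → base ₹679000
  ₹679000 × 10% = ₹67900

₹69440 > ₹67900, so the standard income tax governs.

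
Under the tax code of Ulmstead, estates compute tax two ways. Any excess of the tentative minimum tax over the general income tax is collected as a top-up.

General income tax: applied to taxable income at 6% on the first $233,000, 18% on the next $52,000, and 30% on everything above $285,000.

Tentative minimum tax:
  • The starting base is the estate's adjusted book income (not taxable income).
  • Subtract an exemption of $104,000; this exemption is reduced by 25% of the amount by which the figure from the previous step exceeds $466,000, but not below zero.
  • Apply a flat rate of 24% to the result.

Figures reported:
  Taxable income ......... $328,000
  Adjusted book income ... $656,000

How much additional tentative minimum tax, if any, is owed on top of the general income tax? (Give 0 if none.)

General income tax:
  $233,000 × 6% = $13,980
  $52,000 × 18% = $9,360
  $43,000 × 30% = $12,900
  → $36,240

Tentative minimum tax:
  Base (adjusted book income): $656,000
  Exemption: $104,000 − 25% × ($656,000 − $466,000) = $104,000 − $47,500 = $56,500
  Base: $656,000 − $56,500 = $599,500
  $599,500 × 24% = $143,880

Excess of tentative minimum tax over general income tax: $143,880 − $36,240 = $107,640.

$107,640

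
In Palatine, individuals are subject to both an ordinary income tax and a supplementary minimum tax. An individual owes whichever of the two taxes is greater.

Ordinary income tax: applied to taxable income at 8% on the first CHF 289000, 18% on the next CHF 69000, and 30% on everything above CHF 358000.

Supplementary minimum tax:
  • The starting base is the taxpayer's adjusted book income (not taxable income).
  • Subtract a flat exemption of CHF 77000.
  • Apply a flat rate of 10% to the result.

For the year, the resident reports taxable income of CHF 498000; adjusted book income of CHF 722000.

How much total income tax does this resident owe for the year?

Supplementary minimum tax:
  Base (adjusted book income): CHF 722000
  Less exemption CHF 77000 → base CHF 645000
  CHF 645000 × 10% = CHF 64500

Ordinary income tax:
  CHF 289000 × 8% = CHF 23120
  CHF 69000 × 18% = CHF 12420
  CHF 140000 × 30% = CHF 42000
  → CHF 77540

CHF 77540 > CHF 64500, so the ordinary income tax governs.

CHF 77540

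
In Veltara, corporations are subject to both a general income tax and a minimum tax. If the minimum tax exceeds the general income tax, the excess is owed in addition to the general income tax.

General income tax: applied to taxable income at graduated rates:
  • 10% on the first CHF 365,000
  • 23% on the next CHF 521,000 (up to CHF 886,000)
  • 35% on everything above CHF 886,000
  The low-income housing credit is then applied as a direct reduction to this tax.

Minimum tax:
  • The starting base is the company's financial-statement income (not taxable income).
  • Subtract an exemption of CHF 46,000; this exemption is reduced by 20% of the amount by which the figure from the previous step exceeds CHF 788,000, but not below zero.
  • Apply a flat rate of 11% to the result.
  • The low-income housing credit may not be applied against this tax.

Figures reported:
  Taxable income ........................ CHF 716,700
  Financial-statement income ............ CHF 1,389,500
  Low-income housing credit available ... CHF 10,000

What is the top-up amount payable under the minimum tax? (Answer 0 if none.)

General income tax:
  CHF 365,000 × 10% = CHF 36,500
  CHF 351,700 × 23% = CHF 80,891
  → CHF 117,391
  Less low-income housing credit CHF 10,000 → CHF 107,391

Minimum tax:
  Base (financial-statement income): CHF 1,389,500
  Exemption: 20% × (CHF 1,389,500 − CHF 788,000) = CHF 120,300 ≥ CHF 46,000, so the exemption is fully phased out
  Base: CHF 1,389,500 − CHF 0 = CHF 1,389,500
  CHF 1,389,500 × 11% = CHF 152,845

Excess of minimum tax over general income tax: CHF 152,845 − CHF 107,391 = CHF 45,454.

CHF 45,454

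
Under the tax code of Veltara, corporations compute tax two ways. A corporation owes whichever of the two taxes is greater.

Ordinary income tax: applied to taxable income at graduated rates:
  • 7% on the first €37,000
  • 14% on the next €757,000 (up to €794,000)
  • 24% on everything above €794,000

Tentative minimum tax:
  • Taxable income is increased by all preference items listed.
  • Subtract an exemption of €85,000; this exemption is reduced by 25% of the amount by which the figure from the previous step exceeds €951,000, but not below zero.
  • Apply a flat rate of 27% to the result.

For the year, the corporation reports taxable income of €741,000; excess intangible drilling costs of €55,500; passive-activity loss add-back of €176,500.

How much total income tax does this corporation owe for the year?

€241,245

Ordinary income tax:
  €37,000 × 7% = €2,590
  €704,000 × 14% = €98,560
  → €101,150

Tentative minimum tax:
  Adjusted income: €741,000 + €55,500 + €176,500 = €973,000
  Exemption: €85,000 − 25% × (€973,000 − €951,000) = €85,000 − €5,500 = €79,500
  Base: €973,000 − €79,500 = €893,500
  €893,500 × 27% = €241,245

€241,245 > €101,150, so the tentative minimum tax is the binding amount.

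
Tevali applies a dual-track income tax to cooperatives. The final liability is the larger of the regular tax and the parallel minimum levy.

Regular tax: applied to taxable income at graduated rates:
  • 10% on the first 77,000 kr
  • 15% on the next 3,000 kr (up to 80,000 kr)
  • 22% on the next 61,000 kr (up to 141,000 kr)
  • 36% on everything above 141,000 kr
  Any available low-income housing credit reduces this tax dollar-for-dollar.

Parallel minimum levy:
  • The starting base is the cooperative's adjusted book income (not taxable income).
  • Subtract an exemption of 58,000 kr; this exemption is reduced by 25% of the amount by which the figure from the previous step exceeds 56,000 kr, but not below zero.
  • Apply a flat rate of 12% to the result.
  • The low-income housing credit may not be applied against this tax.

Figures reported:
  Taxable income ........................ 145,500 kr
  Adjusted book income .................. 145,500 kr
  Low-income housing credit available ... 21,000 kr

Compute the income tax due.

13,185 kr

Regular tax:
  77,000 kr × 10% = 7,700 kr
  3,000 kr × 15% = 450 kr
  61,000 kr × 22% = 13,420 kr
  4,500 kr × 36% = 1,620 kr
  → 23,190 kr
  Less low-income housing credit 21,000 kr → 2,190 kr

Parallel minimum levy:
  Base (adjusted book income): 145,500 kr
  Exemption: 58,000 kr − 25% × (145,500 kr − 56,000 kr) = 58,000 kr − 22,375 kr = 35,625 kr
  Base: 145,500 kr − 35,625 kr = 109,875 kr
  109,875 kr × 12% = 13,185 kr

13,185 kr > 2,190 kr, so the parallel minimum levy is the binding amount.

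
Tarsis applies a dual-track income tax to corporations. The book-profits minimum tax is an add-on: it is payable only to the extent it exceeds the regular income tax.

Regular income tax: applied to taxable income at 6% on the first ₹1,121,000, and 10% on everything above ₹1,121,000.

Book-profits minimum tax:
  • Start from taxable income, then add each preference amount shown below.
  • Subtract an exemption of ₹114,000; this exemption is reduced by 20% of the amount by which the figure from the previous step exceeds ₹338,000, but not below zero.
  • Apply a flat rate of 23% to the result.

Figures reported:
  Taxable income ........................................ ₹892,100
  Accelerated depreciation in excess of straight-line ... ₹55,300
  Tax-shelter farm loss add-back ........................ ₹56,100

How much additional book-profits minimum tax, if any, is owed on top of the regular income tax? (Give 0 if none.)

Book-profits minimum tax:
  Adjusted income: ₹892,100 + ₹55,300 + ₹56,100 = ₹1,003,500
  Exemption: 20% × (₹1,003,500 − ₹338,000) = ₹133,100 ≥ ₹114,000, so the exemption is fully phased out
  Base: ₹1,003,500 − ₹0 = ₹1,003,500
  ₹1,003,500 × 23% = ₹230,805

Regular income tax:
  ₹892,100 × 6% = ₹53,526

Excess of book-profits minimum tax over regular income tax: ₹230,805 − ₹53,526 = ₹177,279.

₹177,279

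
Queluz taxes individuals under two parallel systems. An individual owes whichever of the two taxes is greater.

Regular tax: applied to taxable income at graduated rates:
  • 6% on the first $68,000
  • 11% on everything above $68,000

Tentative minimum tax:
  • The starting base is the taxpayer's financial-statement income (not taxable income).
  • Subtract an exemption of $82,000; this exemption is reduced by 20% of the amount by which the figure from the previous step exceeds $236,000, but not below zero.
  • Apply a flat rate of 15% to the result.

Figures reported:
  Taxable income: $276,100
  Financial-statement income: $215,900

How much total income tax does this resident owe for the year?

Tentative minimum tax:
  Base (financial-statement income): $215,900
  Exemption: $215,900 ≤ $236,000, so full $82,000 applies
  Base: $215,900 − $82,000 = $133,900
  $133,900 × 15% = $20,085

Regular tax:
  $68,000 × 6% = $4,080
  $208,100 × 11% = $22,891
  → $26,971

$26,971 > $20,085, so the regular tax governs.

$26,971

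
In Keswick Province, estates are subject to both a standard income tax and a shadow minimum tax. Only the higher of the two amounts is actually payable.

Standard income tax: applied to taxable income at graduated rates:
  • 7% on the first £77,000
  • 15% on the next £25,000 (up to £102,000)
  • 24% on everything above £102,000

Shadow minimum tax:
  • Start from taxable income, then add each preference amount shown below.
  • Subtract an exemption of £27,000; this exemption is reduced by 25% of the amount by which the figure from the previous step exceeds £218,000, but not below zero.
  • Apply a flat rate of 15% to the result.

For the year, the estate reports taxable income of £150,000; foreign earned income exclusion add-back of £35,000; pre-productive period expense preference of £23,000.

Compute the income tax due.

£27,150

Shadow minimum tax:
  Adjusted income: £150,000 + £35,000 + £23,000 = £208,000
  Exemption: £208,000 ≤ £218,000, so full £27,000 applies
  Base: £208,000 − £27,000 = £181,000
  £181,000 × 15% = £27,150

Standard income tax:
  £77,000 × 7% = £5,390
  £25,000 × 15% = £3,750
  £48,000 × 24% = £11,520
  → £20,660

£27,150 > £20,660, so the shadow minimum tax is the binding amount.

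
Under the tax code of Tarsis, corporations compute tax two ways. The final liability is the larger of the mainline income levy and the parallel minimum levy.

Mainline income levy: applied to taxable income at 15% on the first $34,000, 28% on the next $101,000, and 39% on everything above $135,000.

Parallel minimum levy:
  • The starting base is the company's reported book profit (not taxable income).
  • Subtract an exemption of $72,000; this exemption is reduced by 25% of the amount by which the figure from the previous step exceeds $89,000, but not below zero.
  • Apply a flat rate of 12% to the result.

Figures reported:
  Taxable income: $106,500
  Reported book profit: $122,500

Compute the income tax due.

$25,400

Parallel minimum levy:
  Base (reported book profit): $122,500
  Exemption: $72,000 − 25% × ($122,500 − $89,000) = $72,000 − $8,375 = $63,625
  Base: $122,500 − $63,625 = $58,875
  $58,875 × 12% = $7,065

Mainline income levy:
  $34,000 × 15% = $5,100
  $72,500 × 28% = $20,300
  → $25,400

$25,400 > $7,065, so the mainline income levy governs.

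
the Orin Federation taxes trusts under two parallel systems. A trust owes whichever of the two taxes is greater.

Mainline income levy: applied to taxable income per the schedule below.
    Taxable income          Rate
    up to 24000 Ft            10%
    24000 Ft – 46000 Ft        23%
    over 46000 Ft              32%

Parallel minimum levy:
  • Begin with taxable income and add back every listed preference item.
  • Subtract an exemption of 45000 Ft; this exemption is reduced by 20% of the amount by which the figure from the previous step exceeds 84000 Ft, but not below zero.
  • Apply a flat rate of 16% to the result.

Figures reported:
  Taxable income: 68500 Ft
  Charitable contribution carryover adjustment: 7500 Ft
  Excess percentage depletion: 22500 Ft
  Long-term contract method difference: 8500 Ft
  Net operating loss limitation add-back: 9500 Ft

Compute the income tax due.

Mainline income levy:
  24000 Ft × 10% = 2400 Ft
  22000 Ft × 23% = 5060 Ft
  22500 Ft × 32% = 7200 Ft
  → 14660 Ft

Parallel minimum levy:
  Adjusted income: 68500 Ft + 7500 Ft + 22500 Ft + 8500 Ft + 9500 Ft = 116500 Ft
  Exemption: 45000 Ft − 20% × (116500 Ft − 84000 Ft) = 45000 Ft − 6500 Ft = 38500 Ft
  Base: 116500 Ft − 38500 Ft = 78000 Ft
  78000 Ft × 16% = 12480 Ft

14660 Ft > 12480 Ft, so the mainline income levy governs.

14660 Ft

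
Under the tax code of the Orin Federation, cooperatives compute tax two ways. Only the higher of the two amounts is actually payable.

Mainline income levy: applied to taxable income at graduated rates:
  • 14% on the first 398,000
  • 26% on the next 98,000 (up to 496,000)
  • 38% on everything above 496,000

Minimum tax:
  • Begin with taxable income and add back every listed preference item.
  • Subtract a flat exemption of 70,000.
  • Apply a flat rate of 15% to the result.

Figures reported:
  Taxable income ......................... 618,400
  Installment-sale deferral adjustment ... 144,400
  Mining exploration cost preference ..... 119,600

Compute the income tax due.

Mainline income levy:
  398,000 × 14% = 55,720
  98,000 × 26% = 25,480
  122,400 × 38% = 46,512
  → 127,712

Minimum tax:
  Adjusted income: 618,400 + 144,400 + 119,600 = 882,400
  Less exemption 70,000 → base 812,400
  812,400 × 15% = 121,860

127,712 > 121,860, so the mainline income levy governs.

127,712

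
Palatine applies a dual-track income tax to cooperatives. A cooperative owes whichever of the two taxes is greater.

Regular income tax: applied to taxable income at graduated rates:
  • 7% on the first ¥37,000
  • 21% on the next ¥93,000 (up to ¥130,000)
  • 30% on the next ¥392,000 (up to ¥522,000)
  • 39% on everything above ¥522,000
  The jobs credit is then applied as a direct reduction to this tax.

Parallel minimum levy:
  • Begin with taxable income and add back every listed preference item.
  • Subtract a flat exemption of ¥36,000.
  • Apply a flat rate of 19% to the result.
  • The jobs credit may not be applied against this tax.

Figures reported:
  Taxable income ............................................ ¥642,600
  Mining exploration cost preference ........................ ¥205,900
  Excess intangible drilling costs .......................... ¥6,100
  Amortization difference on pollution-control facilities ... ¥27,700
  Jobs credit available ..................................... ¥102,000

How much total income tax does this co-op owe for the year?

¥160,797

Parallel minimum levy:
  Adjusted income: ¥642,600 + ¥205,900 + ¥6,100 + ¥27,700 = ¥882,300
  Less exemption ¥36,000 → base ¥846,300
  ¥846,300 × 19% = ¥160,797

Regular income tax:
  ¥37,000 × 7% = ¥2,590
  ¥93,000 × 21% = ¥19,530
  ¥392,000 × 30% = ¥117,600
  ¥120,600 × 39% = ¥47,034
  → ¥186,754
  Less jobs credit ¥102,000 → ¥84,754

¥160,797 > ¥84,754, so the parallel minimum levy is the binding amount.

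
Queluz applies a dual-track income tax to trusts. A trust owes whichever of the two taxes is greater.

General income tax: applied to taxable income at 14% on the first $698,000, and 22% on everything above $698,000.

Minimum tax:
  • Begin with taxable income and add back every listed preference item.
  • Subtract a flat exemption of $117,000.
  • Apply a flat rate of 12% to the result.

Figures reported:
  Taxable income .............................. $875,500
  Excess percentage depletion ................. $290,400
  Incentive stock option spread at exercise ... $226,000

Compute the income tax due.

$152,988

General income tax:
  $698,000 × 14% = $97,720
  $177,500 × 22% = $39,050
  → $136,770

Minimum tax:
  Adjusted income: $875,500 + $290,400 + $226,000 = $1,391,900
  Less exemption $117,000 → base $1,274,900
  $1,274,900 × 12% = $152,988

$152,988 > $136,770, so the minimum tax is the binding amount.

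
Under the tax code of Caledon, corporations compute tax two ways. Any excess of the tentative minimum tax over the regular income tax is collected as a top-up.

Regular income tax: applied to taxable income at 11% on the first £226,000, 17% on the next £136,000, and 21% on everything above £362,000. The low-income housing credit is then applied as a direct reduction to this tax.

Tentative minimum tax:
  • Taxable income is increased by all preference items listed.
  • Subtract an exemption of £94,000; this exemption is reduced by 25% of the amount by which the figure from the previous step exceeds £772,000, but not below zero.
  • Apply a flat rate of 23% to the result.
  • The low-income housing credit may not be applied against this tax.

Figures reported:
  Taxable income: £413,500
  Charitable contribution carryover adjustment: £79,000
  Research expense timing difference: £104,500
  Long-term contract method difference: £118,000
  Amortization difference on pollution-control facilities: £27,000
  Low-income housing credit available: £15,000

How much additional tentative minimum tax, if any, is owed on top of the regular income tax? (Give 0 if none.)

Regular income tax:
  £226,000 × 11% = £24,860
  £136,000 × 17% = £23,120
  £51,500 × 21% = £10,815
  → £58,795
  Less low-income housing credit £15,000 → £43,795

Tentative minimum tax:
  Adjusted income: £413,500 + £79,000 + £104,500 + £118,000 + £27,000 = £742,000
  Exemption: £742,000 ≤ £772,000, so full £94,000 applies
  Base: £742,000 − £94,000 = £648,000
  £648,000 × 23% = £149,040

Excess of tentative minimum tax over regular income tax: £149,040 − £43,795 = £105,245.

£105,245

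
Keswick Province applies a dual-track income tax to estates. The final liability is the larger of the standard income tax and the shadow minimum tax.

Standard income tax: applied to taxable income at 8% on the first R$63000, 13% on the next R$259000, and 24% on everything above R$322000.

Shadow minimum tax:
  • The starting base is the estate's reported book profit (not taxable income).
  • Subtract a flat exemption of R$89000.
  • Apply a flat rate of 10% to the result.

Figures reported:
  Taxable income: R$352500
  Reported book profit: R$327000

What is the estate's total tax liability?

Standard income tax:
  R$63000 × 8% = R$5040
  R$259000 × 13% = R$33670
  R$30500 × 24% = R$7320
  → R$46030

Shadow minimum tax:
  Base (reported book profit): R$327000
  Less exemption R$89000 → base R$238000
  R$238000 × 10% = R$23800

R$46030 > R$23800, so the standard income tax governs.

R$46030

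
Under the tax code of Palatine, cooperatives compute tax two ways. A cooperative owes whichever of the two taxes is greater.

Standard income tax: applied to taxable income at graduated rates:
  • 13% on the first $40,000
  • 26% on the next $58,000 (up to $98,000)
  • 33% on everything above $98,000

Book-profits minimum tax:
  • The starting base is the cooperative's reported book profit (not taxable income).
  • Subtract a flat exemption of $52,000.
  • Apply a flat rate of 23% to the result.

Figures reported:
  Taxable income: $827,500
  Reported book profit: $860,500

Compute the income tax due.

Book-profits minimum tax:
  Base (reported book profit): $860,500
  Less exemption $52,000 → base $808,500
  $808,500 × 23% = $185,955

Standard income tax:
  $40,000 × 13% = $5,200
  $58,000 × 26% = $15,080
  $729,500 × 33% = $240,735
  → $261,015

$261,015 > $185,955, so the standard income tax governs.

$261,015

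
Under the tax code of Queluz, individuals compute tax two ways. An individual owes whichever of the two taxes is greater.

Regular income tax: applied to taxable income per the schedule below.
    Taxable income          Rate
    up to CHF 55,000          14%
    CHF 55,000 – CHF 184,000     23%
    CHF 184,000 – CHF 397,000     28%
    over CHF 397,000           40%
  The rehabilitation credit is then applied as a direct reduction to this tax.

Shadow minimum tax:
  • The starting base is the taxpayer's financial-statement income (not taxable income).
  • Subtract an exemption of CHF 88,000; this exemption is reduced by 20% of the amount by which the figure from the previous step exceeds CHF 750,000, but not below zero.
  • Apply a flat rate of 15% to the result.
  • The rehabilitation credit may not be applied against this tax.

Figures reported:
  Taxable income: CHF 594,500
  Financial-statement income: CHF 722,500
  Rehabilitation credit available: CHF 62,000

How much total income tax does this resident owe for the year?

Shadow minimum tax:
  Base (financial-statement income): CHF 722,500
  Exemption: CHF 722,500 ≤ CHF 750,000, so full CHF 88,000 applies
  Base: CHF 722,500 − CHF 88,000 = CHF 634,500
  CHF 634,500 × 15% = CHF 95,175

Regular income tax:
  CHF 55,000 × 14% = CHF 7,700
  CHF 129,000 × 23% = CHF 29,670
  CHF 213,000 × 28% = CHF 59,640
  CHF 197,500 × 40% = CHF 79,000
  → CHF 176,010
  Less rehabilitation credit CHF 62,000 → CHF 114,010

CHF 114,010 > CHF 95,175, so the regular income tax governs.

CHF 114,010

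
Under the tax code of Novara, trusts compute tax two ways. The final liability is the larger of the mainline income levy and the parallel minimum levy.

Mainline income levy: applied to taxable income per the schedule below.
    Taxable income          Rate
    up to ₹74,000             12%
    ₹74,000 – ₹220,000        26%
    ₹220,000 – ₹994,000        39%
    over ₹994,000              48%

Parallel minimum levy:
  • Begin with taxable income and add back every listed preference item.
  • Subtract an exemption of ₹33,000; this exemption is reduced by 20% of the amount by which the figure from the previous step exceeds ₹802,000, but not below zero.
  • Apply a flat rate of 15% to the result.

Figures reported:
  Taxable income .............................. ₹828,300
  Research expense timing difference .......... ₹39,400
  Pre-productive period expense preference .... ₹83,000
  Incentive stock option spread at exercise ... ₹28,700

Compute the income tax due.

₹284,077

Mainline income levy:
  ₹74,000 × 12% = ₹8,880
  ₹146,000 × 26% = ₹37,960
  ₹608,300 × 39% = ₹237,237
  → ₹284,077

Parallel minimum levy:
  Adjusted income: ₹828,300 + ₹39,400 + ₹83,000 + ₹28,700 = ₹979,400
  Exemption: 20% × (₹979,400 − ₹802,000) = ₹35,480 ≥ ₹33,000, so the exemption is fully phased out
  Base: ₹979,400 − ₹0 = ₹979,400
  ₹979,400 × 15% = ₹146,910

₹284,077 > ₹146,910, so the mainline income levy governs.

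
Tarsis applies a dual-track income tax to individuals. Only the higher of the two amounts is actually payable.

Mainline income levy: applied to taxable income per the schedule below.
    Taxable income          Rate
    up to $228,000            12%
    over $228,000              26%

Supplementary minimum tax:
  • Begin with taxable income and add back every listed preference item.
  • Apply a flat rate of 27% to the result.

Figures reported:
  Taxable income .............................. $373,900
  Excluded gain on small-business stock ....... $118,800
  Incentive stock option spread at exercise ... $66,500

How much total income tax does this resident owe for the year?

Mainline income levy:
  $228,000 × 12% = $27,360
  $145,900 × 26% = $37,934
  → $65,294

Supplementary minimum tax:
  Adjusted income: $373,900 + $118,800 + $66,500 = $559,200
  $559,200 × 27% = $150,984

$150,984 > $65,294, so the supplementary minimum tax is the binding amount.

$150,984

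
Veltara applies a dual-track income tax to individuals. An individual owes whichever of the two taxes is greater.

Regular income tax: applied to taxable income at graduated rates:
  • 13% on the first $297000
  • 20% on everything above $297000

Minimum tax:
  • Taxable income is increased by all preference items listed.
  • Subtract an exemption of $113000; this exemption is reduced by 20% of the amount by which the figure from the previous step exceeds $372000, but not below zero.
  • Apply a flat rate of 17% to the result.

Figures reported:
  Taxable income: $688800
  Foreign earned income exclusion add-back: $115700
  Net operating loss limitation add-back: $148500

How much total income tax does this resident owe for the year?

$162010

Regular income tax:
  $297000 × 13% = $38610
  $391800 × 20% = $78360
  → $116970

Minimum tax:
  Adjusted income: $688800 + $115700 + $148500 = $953000
  Exemption: 20% × ($953000 − $372000) = $116200 ≥ $113000, so the exemption is fully phased out
  Base: $953000 − $0 = $953000
  $953000 × 17% = $162010

$162010 > $116970, so the minimum tax is the binding amount.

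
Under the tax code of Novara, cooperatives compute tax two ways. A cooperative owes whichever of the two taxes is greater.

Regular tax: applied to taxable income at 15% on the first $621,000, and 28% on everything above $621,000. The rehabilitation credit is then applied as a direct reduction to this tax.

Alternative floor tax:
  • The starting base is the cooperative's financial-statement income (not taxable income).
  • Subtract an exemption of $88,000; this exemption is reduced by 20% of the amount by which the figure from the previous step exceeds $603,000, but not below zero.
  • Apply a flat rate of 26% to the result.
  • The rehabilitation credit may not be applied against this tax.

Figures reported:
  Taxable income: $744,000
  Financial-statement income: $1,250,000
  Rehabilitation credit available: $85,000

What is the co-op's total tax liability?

Regular tax:
  $621,000 × 15% = $93,150
  $123,000 × 28% = $34,440
  → $127,590
  Less rehabilitation credit $85,000 → $42,590

Alternative floor tax:
  Base (financial-statement income): $1,250,000
  Exemption: 20% × ($1,250,000 − $603,000) = $129,400 ≥ $88,000, so the exemption is fully phased out
  Base: $1,250,000 − $0 = $1,250,000
  $1,250,000 × 26% = $325,000

$325,000 > $42,590, so the alternative floor tax is the binding amount.

$325,000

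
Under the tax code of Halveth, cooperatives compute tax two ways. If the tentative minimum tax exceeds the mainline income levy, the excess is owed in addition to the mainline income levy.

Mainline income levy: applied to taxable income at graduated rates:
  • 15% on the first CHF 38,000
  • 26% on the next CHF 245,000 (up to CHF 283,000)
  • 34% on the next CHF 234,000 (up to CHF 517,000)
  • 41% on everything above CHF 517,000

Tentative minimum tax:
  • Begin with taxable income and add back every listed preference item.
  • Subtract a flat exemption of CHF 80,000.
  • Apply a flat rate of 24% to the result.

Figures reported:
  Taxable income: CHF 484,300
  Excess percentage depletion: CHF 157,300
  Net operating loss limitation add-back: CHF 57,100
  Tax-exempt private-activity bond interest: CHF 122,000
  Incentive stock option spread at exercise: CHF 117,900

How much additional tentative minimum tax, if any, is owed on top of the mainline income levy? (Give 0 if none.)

CHF 68,222

Tentative minimum tax:
  Adjusted income: CHF 484,300 + CHF 157,300 + CHF 57,100 + CHF 122,000 + CHF 117,900 = CHF 938,600
  Less exemption CHF 80,000 → base CHF 858,600
  CHF 858,600 × 24% = CHF 206,064

Mainline income levy:
  CHF 38,000 × 15% = CHF 5,700
  CHF 245,000 × 26% = CHF 63,700
  CHF 201,300 × 34% = CHF 68,442
  → CHF 137,842

Excess of tentative minimum tax over mainline income levy: CHF 206,064 − CHF 137,842 = CHF 68,222.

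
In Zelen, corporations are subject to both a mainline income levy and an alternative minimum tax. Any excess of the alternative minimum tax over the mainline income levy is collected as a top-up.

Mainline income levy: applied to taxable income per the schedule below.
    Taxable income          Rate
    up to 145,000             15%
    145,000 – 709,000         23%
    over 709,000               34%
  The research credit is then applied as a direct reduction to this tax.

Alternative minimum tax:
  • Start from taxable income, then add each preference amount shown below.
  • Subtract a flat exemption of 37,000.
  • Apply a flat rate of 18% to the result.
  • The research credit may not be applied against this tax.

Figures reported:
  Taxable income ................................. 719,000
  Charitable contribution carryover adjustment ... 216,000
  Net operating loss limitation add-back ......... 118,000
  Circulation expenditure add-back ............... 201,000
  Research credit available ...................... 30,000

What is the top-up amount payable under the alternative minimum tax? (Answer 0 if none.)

Mainline income levy:
  145,000 × 15% = 21,750
  564,000 × 23% = 129,720
  10,000 × 34% = 3,400
  → 154,870
  Less research credit 30,000 → 124,870

Alternative minimum tax:
  Adjusted income: 719,000 + 216,000 + 118,000 + 201,000 = 1,254,000
  Less exemption 37,000 → base 1,217,000
  1,217,000 × 18% = 219,060

Excess of alternative minimum tax over mainline income levy: 219,060 − 124,870 = 94,190.

94,190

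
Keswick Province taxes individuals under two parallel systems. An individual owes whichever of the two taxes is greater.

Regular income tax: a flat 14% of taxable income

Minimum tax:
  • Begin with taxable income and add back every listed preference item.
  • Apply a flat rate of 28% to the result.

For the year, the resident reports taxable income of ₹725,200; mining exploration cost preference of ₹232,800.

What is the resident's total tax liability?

₹268,240

Minimum tax:
  Adjusted income: ₹725,200 + ₹232,800 = ₹958,000
  ₹958,000 × 28% = ₹268,240

Regular income tax:
  ₹725,200 × 14% = ₹101,528

₹268,240 > ₹101,528, so the minimum tax is the binding amount.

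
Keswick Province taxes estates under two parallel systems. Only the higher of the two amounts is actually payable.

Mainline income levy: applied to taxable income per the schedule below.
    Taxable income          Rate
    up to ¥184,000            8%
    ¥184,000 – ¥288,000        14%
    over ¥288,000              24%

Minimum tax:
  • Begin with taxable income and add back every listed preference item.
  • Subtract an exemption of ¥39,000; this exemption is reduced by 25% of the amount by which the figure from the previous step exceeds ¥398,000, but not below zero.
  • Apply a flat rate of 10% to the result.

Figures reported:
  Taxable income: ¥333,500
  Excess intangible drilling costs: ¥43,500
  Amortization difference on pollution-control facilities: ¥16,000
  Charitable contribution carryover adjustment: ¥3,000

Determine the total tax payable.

Minimum tax:
  Adjusted income: ¥333,500 + ¥43,500 + ¥16,000 + ¥3,000 = ¥396,000
  Exemption: ¥396,000 ≤ ¥398,000, so full ¥39,000 applies
  Base: ¥396,000 − ¥39,000 = ¥357,000
  ¥357,000 × 10% = ¥35,700

Mainline income levy:
  ¥184,000 × 8% = ¥14,720
  ¥104,000 × 14% = ¥14,560
  ¥45,500 × 24% = ¥10,920
  → ¥40,200

¥40,200 > ¥35,700, so the mainline income levy governs.

¥40,200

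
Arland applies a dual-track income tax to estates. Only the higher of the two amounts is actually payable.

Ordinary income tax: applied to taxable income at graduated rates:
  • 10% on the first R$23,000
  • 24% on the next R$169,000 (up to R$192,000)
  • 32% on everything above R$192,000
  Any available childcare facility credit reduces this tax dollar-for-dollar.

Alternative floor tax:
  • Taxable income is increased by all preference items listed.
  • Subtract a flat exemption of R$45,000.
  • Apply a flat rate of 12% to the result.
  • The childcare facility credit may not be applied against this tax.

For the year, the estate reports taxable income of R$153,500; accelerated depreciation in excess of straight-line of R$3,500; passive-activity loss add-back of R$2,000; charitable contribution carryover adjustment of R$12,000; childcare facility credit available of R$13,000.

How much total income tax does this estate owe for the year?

Ordinary income tax:
  R$23,000 × 10% = R$2,300
  R$130,500 × 24% = R$31,320
  → R$33,620
  Less childcare facility credit R$13,000 → R$20,620

Alternative floor tax:
  Adjusted income: R$153,500 + R$3,500 + R$2,000 + R$12,000 = R$171,000
  Less exemption R$45,000 → base R$126,000
  R$126,000 × 12% = R$15,120

R$20,620 > R$15,120, so the ordinary income tax governs.

R$20,620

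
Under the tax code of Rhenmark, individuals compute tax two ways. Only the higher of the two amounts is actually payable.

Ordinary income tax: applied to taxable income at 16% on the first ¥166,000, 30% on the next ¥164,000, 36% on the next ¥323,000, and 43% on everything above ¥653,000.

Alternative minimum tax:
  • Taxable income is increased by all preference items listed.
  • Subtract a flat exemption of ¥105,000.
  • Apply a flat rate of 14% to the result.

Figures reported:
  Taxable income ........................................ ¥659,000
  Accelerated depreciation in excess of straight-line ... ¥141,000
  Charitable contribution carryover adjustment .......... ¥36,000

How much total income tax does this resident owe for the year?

Ordinary income tax:
  ¥166,000 × 16% = ¥26,560
  ¥164,000 × 30% = ¥49,200
  ¥323,000 × 36% = ¥116,280
  ¥6,000 × 43% = ¥2,580
  → ¥194,620

Alternative minimum tax:
  Adjusted income: ¥659,000 + ¥141,000 + ¥36,000 = ¥836,000
  Less exemption ¥105,000 → base ¥731,000
  ¥731,000 × 14% = ¥102,340

¥194,620 > ¥102,340, so the ordinary income tax governs.

¥194,620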